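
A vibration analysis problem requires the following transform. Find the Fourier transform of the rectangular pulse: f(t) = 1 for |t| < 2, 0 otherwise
F(omega) = integral from -2 to 2 of e^(-j * omega * t) dt
= 2 * sin(2 * omega)/omega = 4 * sinc(2 * omega/pi)

Answer: 2 * sin(2 * omega)/omega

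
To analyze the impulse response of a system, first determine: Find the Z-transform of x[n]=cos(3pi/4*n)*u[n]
Z{cos(w0 * n) * u[n]}=z(z - cos(w0))/(z^2 - 2z * cos(w0) + 1)
With w0=3pi/4: X(z)=z(z - cos(3pi/4))/(z^2 - 2z * cos(3pi/4) + 1)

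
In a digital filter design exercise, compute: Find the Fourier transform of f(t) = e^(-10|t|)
Using the standard pair: F{e^(-a|t|)} = 2a/(a^2+omega^2)
With a = 10: F(omega) = 20/(100+omega^2)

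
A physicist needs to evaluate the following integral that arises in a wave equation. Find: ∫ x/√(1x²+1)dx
Let u = x² + 1, du = 2x dx
∫ (1/2)·u^(-1/2) du = √u + C

Answer: √(x² + 1) + C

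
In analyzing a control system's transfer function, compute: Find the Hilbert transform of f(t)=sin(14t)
The Hilbert transform shifts each frequency component by -pi/2.
H{sin(wt)} = -cos(wt)
With w = 14: H{sin(14t)} = -cos(14t)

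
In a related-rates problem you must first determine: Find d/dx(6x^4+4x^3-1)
Power rule: d/dx(ax^n) = n·a·x^(n-1)
Term by term: 24·x^3+12·x^2

Answer: 24x^3+12x^2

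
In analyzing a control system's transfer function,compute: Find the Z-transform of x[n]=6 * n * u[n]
Z{n * u[n]}=z/(z-1)^2
By linearity: Z{6 * n * u[n]}=6z/(z-1)^2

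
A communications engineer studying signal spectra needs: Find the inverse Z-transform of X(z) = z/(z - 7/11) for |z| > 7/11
Standard pair: z/(z-a) <-> a^n * u[n] for causal signals
With a = 7/11: x[n] = (7/11)^n * u[n]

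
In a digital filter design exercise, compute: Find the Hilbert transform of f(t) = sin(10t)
The Hilbert transform shifts each frequency component by -pi/2.
H{sin(wt)} = -cos(wt)
With w = 10: H{sin(10t)} = -cos(10t)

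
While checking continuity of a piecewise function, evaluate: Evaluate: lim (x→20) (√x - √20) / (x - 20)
Multiply by conjugate (√x+√20)/(√x+√20):
= (x - 20)/((x - 20)(√x+√20)) = 1/(√x+√20)
As x → 20: 1/(2√20)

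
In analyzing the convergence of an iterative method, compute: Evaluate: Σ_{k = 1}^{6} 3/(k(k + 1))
Partial fractions: 3/(k(k+1)) = 3/k - 3/(k+1)
Telescoping sum: 3(1-1/7) = 3·6/7

Answer: 18/7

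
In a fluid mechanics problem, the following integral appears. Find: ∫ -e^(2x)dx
Since d/dx[e^(2x)] = 2e^(2x), we get -1/2 e^(2x)+C

Answer: (-1/2)e^(2x)+C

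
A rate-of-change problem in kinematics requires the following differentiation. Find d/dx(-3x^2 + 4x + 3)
Power rule: d/dx(ax^n)=n·a·x^(n-1)
Term by term: -6·x + 4

Answer: -6x + 4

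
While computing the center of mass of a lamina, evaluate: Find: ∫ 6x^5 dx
Using power rule: ∫ 6x^5 dx=6/6 x^6 + C=x^6 + C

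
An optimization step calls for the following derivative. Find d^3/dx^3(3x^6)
Apply power rule 3 times:
d^1: 18x^5
d^2: 90x^4
d^3: 360x^3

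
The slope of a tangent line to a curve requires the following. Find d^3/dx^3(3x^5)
Apply power rule 3 times:
d^1: 15x^4
d^2: 60x^3
d^3: 180x^2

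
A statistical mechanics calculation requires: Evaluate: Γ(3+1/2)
Γ(n+1/2)=(2n)!√π/(4^n·n!)
=720√π/(64·6)=(15/8)·√π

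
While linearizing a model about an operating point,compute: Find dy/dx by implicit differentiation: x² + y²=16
Differentiate both sides: 2x + 2y·(dy/dx) = 0
Solve: dy/dx = -2x/(2y) = -x/y

Answer: dy/dx = -x/y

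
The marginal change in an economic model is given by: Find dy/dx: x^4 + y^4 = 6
Differentiate: 4x^3 + 4y^3·(dy/dx) = 0
dy/dx = -4x^3/(4y^3)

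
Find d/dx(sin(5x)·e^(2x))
Product rule: (fg)' = f'g+fg'
f = sin(5x), f' = 5·cos(5x)
g = e^(2x), g' = 2·e^(2x)

Answer: 5·cos(5x)·e^(2x)+2·sin(5x)·e^(2x)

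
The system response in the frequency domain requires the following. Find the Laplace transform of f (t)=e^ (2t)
L{e^(at)} = 1/(s-a)
L{e^(2t)} = 1/(s-2)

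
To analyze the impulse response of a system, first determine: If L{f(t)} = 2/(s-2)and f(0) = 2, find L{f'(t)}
L{f'(t)} = s·F(s) - f(0) = 2s/(s-2) - 2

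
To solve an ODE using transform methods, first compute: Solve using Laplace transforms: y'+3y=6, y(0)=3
Take L of both sides: sY(s) - 3 + 3Y(s)=6/s
Y(s)(s + 3)=6/s + 3
Y(s)=6/(s(s + 3)) + 3/(s + 3)
Partial fractions: 6/(s(s + 3))=2/s - 2/(s + 3)
So Y(s)=2/s + 1/(s + 3)
Inverse transform (L^(-1){1/s}=1, L^(-1){1/(s + 3)}=e^(-3t)):

Answer: y(t)=2 + e^(-3t)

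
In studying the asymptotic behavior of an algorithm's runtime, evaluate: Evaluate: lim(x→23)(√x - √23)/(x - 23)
Multiply by conjugate (√x+√23)/(√x+√23):
=(x - 23)/((x - 23)(√x+√23))=1/(√x+√23)
As x → 23: 1/(2√23)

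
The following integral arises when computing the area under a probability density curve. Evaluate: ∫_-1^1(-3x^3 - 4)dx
Step 1: Find antiderivative F(x)=(-3/4)x^4 - 4x
Step 2: F(1) - F(-1)=-19/4 - (13/4)=-8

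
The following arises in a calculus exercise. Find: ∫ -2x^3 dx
Using power rule: ∫ -2x^3 dx = -2/4 x^4+C = (-1/2)x^4+C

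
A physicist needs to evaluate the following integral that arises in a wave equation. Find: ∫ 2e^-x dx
Since d/dx[e^-x] = - e^-x, we get -2e^-x+C

Answer: -2e^-x+C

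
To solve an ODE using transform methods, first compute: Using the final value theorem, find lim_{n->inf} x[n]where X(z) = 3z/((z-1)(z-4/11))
Final value theorem: lim x[n]=lim_{z->1} (z-1)*X(z)
(z-1)*X(z)=3z/(z-4/11)
As z->1: 3/(1 - 4/11)=3/(7/11)=33/7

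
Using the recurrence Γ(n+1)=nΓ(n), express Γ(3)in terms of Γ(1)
Γ(3) = 2Γ(2) = 2·1Γ(1) = ... = 2!·Γ(1) = 2·Γ(1)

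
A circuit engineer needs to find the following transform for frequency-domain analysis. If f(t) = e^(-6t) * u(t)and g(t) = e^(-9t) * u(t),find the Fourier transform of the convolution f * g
By the convolution theorem: F{f*g}=F(omega)*G(omega)
F(omega)=1/(6 + j*omega), G(omega)=1/(9 + j*omega)
F{f*g}=1/((6 + j*omega)(9 + j*omega))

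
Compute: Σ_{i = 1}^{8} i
Using formula: Σ i^1=n(n + 1)/2=8·9/2=36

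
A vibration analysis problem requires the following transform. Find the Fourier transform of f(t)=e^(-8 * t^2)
The Fourier transform of a Gaussian e^(-a*t^2) is sqrt(pi/a)*e^(-omega^2/(4a)).
With a=8: F(omega)=sqrt(pi/8)*e^(-omega^2/32)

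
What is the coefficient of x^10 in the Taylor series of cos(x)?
cos(x)=Σ (-1)^k x^(2k)/(2k)!
For x^10: (-1)^5/10!=-1/3628800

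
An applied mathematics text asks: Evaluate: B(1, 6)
B(x,y) = Γ(x)Γ(y)/Γ(x + y) = (x-1)!(y-1)!/(x + y-1)!
B(1,6) = 0!·5!/6! = 1/6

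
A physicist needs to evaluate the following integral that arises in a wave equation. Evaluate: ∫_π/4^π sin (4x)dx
Antiderivative: -cos(4x)/4
Evaluate at bounds: [-cos(4·π)/4] - [-cos(4·π/4)/4]
= (-(1) + (-1))/4 = -1/2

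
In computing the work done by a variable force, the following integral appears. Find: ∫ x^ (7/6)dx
Power rule: ∫ x^(7/6) dx=x^(13/6)/(13/6) + C

Answer: (6/13)·x^(13/6) + C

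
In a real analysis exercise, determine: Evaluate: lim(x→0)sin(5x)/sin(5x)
sin(u) ≈ u for small u:
sin(5x)/sin(5x) ≈ 5x/(5x) = 5/5

Answer: 1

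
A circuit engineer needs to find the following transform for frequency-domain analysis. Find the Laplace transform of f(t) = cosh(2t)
L{cosh(at)}=s/(s²-a²)
L{cosh(2t)}=s/(s²-4)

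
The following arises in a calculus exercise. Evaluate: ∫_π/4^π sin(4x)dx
Antiderivative: -cos(4x)/4
Evaluate at bounds: [-cos(4·π)/4] - [-cos(4·π/4)/4]
=(-(1)+(-1))/4=-1/2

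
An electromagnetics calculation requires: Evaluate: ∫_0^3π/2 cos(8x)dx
Antiderivative: sin(8x)/8
Evaluate at bounds: [sin(8·3π/2)/8] - [sin(8·0)/8]
=((0) - (0))/8=0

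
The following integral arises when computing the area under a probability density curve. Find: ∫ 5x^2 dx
Using power rule: ∫ 5x^2 dx=5/3 x^3+C=(5/3)x^3+C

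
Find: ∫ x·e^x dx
Integration by parts: u = x, dv = e^x dx
du = dx, v = e^x
= x·e^x - ∫ e^x dx
= x·e^x - e^x + C

Answer: e^x(x - 1) + C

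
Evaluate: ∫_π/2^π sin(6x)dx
Antiderivative: -cos(6x)/6
Evaluate at bounds: [-cos(6·π)/6] - [-cos(6·π/2)/6]
= (-(1)+(-1))/6 = -1/3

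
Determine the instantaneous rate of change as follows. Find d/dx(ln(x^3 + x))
Chain rule: d/dx[ln(u)] = u'/u where u = x^3 + x
u' = 3x^2 + 1

Answer: (3x^2 + 1)/(x^3 + x)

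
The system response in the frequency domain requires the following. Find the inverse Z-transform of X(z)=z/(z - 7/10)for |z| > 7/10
Standard pair: z/(z-a) <-> a^n*u[n] for causal signals
With a=7/10: x[n]=(7/10)^n*u[n]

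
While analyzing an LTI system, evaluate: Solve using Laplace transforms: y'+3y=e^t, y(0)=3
Take L: sY - 3+3Y=1/(s-1)
Y(s+3)=1/(s-1)+3
Y=1/((s-1)(s+3))+3/(s+3)
Partial fractions: 1/((s-1)(s+3))=(1/4)/(s-1) - (1/4)/(s+3)
So Y=(1/4)/(s-1)+(11/4)/(s+3)
Inverse Laplace transform (L^(-1){1/(s-1)}=e^t, L^(-1){1/(s+3)}=e^(-3t)):

Answer: y(t)=(1/4)·e^t+(11/4)·e^(-3t)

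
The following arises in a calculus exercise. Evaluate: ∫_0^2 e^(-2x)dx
Antiderivative: (1/(-2))e^(-2x)
Evaluate: (1/(-2))(e^-4 - 1)

Answer: (e^-4 - 1)/(-2)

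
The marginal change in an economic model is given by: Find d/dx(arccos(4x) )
d/dx[arccos(u)]=-u'/√(1-u²), u=4x, u'=4

Answer: -4/√(1 - 16x²)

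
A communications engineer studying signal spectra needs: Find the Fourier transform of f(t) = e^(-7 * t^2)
The Fourier transform of a Gaussian e^(-a * t^2) is sqrt(pi/a) * e^(-omega^2/(4a)).
With a=7: F(omega)=sqrt(pi/7) * e^(-omega^2/28)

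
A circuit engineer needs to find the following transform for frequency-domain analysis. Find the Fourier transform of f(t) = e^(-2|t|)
Using the standard pair: F{e^(-a|t|)} = 2a/(a^2 + omega^2)
With a = 2: F(omega) = 4/(4 + omega^2)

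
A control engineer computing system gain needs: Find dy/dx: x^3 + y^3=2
Differentiate: 3x^2 + 3y^2·(dy/dx)=0
dy/dx=-3x^2/(3y^2)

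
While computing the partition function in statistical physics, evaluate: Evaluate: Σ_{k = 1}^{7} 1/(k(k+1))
Partial fractions: 1/(k(k + 1)) = 1/k - 1/(k + 1)
Telescoping sum: 1(1 - 1/8) = 1·7/8

Answer: 7/8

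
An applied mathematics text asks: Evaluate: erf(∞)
erf(∞) = 1 (the error function converges to 1)

Answer: 1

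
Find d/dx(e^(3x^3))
Chain rule: d/dx[e^u]=e^u · u' where u=3x^3
u'=9x^2

Answer: 9x^2·e^(3x^3)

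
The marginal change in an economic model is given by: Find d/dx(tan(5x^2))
Chain rule: d/dx[tan(u)]=sec²(u)·u' where u=5x^2
u'=10x

Answer: 10x·sec²(5x^2)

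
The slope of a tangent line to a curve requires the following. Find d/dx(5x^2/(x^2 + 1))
Quotient rule: (f/g)' = (f'g - fg')/g²
f = 5x^2, f' = 10x
g = x^2 + 1, g' = 2x

Answer: (10x·(x^2 + 1) - 10x^3)/(x^2 + 1)²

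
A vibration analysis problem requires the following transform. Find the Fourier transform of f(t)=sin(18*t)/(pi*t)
sin(W*t)/(pi*t) = (W/pi)*sinc(W*t/pi) is the impulse response of the ideal low-pass filter with cutoff W (here W = 18).
Its Fourier transform is a rectangular function:
F(omega) = 1 for |omega| < 18, 0 otherwise

Answer: rect(omega/36) [i.e., 1 for |omega| < 18, 0 otherwise]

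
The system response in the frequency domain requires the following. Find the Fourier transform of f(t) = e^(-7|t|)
Using the standard pair: F{e^(-a|t|)} = 2a/(a^2+omega^2)
With a = 7: F(omega) = 14/(49+omega^2)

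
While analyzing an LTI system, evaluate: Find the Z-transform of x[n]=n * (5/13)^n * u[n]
Using the property Z{n * a^n * u[n]}=az/(z-a)^2
With a=5/13: X(z)=(5/13)z/(z - 5/13)^2, |z| > 5/13

Answer: (5/13)z/(z - 5/13)^2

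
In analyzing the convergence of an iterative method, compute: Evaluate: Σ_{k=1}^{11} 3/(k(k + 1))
Partial fractions: 3/(k(k + 1)) = 3/k - 3/(k + 1)
Telescoping sum: 3(1 - 1/12) = 3·11/12

Answer: 11/4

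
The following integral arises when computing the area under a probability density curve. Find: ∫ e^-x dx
Since d/dx[e^-x] = - e^-x, we get -1e^-x + C

Answer: -e^-x + C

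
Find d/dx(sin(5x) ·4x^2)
Product rule: (fg)'=f'g+fg'
f=sin(5x), f'=5·cos(5x)
g=4x^2, g'=8x

Answer: 20·cos(5x)·x^2+8·sin(5x)·x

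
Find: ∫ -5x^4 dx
Using power rule: ∫ -5x^4 dx = -5/5 x^5+C = -x^5+C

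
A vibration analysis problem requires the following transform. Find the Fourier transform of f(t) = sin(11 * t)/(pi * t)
sin(W*t)/(pi*t)=(W/pi)*sinc(W*t/pi) is the impulse response of the ideal low-pass filter with cutoff W (here W=11).
Its Fourier transform is a rectangular function:
F(omega)=1 for |omega| < 11, 0 otherwise

Answer: rect(omega/22) [i.e., 1 for |omega| < 11, 0 otherwise]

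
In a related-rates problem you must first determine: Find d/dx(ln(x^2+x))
Chain rule: d/dx[ln(u)] = u'/u where u = x^2 + x
u' = 2x + 1

Answer: (2x + 1)/(x^2 + x)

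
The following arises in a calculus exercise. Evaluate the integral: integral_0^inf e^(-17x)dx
integral_0^inf e^(-17x) dx=[-1/17*e^(-17x)]_0^inf
=0 - (-1/17)=1/17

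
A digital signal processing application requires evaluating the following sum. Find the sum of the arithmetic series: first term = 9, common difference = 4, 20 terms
Last term: a_n = 9 + (20 - 1)·4 = 85
Sum = n(a_1 + a_n)/2 = 20(9 + 85)/2 = 940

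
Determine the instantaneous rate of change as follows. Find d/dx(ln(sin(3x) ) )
Chain rule: d/dx[ln(u)]=u'/u where u=sin(3x)
u'=3cos(3x)

Answer: (3cos(3x))/(sin(3x))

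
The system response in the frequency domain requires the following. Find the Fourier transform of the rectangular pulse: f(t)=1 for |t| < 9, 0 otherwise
F(omega) = integral from -9 to 9 of e^(-j*omega*t) dt
= 2*sin(9*omega)/omega = 18*sinc(9*omega/pi)

Answer: 2*sin(9*omega)/omega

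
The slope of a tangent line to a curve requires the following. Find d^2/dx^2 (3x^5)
Apply power rule 2 times:
d^1: 15x^4
d^2: 60x^3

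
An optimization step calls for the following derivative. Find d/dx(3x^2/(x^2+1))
Quotient rule: (f/g)' = (f'g - fg')/g²
f = 3x^2, f' = 6x
g = x^2+1, g' = 2x

Answer: (6x·(x^2+1)-6x^3)/(x^2+1)²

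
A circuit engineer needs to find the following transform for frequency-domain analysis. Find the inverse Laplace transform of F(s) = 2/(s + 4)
L^(-1){2/(s-a)} = c·e^(at)
Here a = -4, c = 2

Answer: 2e^(-4t)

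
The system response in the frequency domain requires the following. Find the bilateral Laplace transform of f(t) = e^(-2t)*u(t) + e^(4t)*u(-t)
For e^(-2t) * u(t): L = 1/(s+2), Re(s) > -2
For e^(4t) * u(-t): L = -1/(s-4), Re(s) < 4
Combined: F(s) = 1/(s+2)-1/(s-4), -2 < Re(s) < 4

Answer: 1/(s+2)-1/(s-4), ROC: -2 < Re(s) < 4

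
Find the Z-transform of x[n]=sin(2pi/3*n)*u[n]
Z{sin(w0 * n) * u[n]} = z * sin(w0)/(z^2-2z * cos(w0)+1)
With w0 = 2pi/3: X(z) = z * sin(2pi/3)/(z^2-2z * cos(2pi/3)+1)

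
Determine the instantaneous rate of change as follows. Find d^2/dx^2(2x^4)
Apply power rule 2 times:
d^1: 8x^3
d^2: 24x^2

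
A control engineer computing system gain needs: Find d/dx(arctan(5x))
d/dx[arctan(u)] = u'/(1+u²), u = 5x, u' = 5

Answer: 5/(1+25x²)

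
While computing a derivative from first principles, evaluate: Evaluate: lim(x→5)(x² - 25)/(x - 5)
Factor: (x² - 25)=(x-5)(x+5)
Cancel (x-5): lim(x→5) (x+5)=10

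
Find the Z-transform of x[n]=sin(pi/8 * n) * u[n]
Z{sin(w0*n)*u[n]}=z*sin(w0)/(z^2 - 2z*cos(w0) + 1)
With w0=pi/8: X(z)=z*sin(pi/8)/(z^2 - 2z*cos(pi/8) + 1)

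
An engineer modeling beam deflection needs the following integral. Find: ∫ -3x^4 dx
Using power rule: ∫ -3x^4 dx = -3/5 x^5+C = (-3/5)x^5+C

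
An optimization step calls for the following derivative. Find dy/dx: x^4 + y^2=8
Differentiate: 4x^3+2y·(dy/dx) = 0
dy/dx = -4x^3/(2y)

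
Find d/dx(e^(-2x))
Chain rule: d/dx[e^u]=e^u · u' where u=-2x
u'=-2

Answer: -2·e^(-2x)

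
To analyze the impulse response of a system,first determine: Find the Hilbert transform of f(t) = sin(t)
The Hilbert transform shifts each frequency component by -pi/2.
H{sin(wt)} = -cos(wt)
With w = 1: H{sin(t)} = -cos(t)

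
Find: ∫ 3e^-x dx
Since d/dx[e^-x]=- e^-x, we get -3e^-x + C

Answer: -3e^-x + C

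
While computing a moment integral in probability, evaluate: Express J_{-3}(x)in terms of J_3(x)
For integer n: J_{-n}(x)=(-1)^n J_n(x)
With n=3: J_{-3}(x)=(-1)^3 J_3(x)=-J_3(x)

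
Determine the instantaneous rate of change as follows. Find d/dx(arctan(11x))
d/dx[arctan(u)] = u'/(1+u²), u = 11x, u' = 11

Answer: 11/(1+121x²)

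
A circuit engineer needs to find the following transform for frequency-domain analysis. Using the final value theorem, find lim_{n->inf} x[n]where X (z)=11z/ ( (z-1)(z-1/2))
Final value theorem: lim x[n]=lim_{z->1} (z-1)*X(z)
(z-1)*X(z)=11z/(z-1/2)
As z->1: 11/(1-1/2)=11/(1/2)=22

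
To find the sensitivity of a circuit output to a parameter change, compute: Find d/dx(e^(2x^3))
Chain rule: d/dx[e^u] = e^u · u' where u = 2x^3
u' = 6x^2

Answer: 6x^2·e^(2x^3)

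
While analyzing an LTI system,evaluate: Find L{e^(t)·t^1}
First shifting: L{e^(at)f(t)}=F(s-a)
L{t^1}=1/s^2
Shift s → s-1: 1/(s-1)^2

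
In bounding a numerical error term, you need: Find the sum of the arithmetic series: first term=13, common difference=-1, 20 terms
Last term: a_n=13 + (20 - 1)·-1=-6
Sum=n(a_1 + a_n)/2=20(13 + (-6))/2=70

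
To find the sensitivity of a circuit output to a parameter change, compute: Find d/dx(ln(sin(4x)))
Chain rule: d/dx[ln(u)]=u'/u where u=sin(4x)
u'=4cos(4x)

Answer: (4cos(4x))/(sin(4x))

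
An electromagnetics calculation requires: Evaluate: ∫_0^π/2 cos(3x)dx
Antiderivative: sin(3x)/3
Evaluate at bounds: [sin(3·π/2)/3] - [sin(3·0)/3]
=((-1) - (0))/3=-1/3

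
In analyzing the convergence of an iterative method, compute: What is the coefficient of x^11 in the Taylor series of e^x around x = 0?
Taylor series of e^x=Σ x^n/n!
Coefficient of x^11=1/11!=1/39916800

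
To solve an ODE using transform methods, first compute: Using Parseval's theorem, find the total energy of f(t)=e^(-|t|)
Parseval's theorem: E = integral |f(t)|^2 dt = (1/2pi) integral |F(omega)|^2 domega
E = integral_{-inf}^{inf} e^(-2|t|) dt = 2*integral_0^inf e^(-2t) dt = 2/(2*1) = 1/1

Answer: 1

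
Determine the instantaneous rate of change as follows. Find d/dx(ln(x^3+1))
Chain rule: d/dx[ln(u)] = u'/u where u = x^3 + 1
u' = 3x^2

Answer: (3x^2)/(x^3 + 1)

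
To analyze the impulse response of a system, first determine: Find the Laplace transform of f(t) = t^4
L{t^n} = n!/s^(n+1)
L{t^4} = 4!/s^5 = 24/s^5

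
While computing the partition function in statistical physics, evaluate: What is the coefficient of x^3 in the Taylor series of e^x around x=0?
Taylor series of e^x = Σ x^n/n!
Coefficient of x^3 = 1/3! = 1/6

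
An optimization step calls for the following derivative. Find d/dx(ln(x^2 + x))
Chain rule: d/dx[ln(u)] = u'/u where u = x^2 + x
u' = 2x + 1

Answer: (2x + 1)/(x^2 + x)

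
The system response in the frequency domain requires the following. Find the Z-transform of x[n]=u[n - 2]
Using the time-shift property: Z{u[n-2]}=z^(-2) * z/(z-1)
=z^(-1)/(z-1)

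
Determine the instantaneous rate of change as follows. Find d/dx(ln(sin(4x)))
Chain rule: d/dx[ln(u)]=u'/u where u=sin(4x)
u'=4cos(4x)

Answer: (4cos(4x))/(sin(4x))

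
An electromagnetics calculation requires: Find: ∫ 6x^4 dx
Using power rule: ∫ 6x^4 dx = 6/5 x^5+C = (6/5)x^5+C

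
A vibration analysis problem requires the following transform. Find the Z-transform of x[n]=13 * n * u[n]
Z{n*u[n]}=z/(z-1)^2
By linearity: Z{13*n*u[n]}=13z/(z-1)^2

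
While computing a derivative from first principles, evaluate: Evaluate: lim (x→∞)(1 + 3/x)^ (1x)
Rewrite as [(1 + 3/x)^x]^1.
lim(1 + 3/x)^x=e^3, so limit=(e^3)^1=e^3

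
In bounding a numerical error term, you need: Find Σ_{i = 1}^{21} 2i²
=2·n(n + 1)(2n + 1)/6=2·21·22·43/6=6622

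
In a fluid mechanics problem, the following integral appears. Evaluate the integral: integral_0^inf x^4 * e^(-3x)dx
This is a Gamma integral. Substitute u=3x (du=3 dx):
integral_0^inf x^4 * e^(-3x) dx=(1/3^5) integral_0^inf u^4 * e^(-u) du
=Gamma(5)/3^5=4!/3^5=24/243

Answer: 8/81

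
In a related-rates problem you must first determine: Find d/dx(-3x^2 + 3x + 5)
Power rule: d/dx(ax^n)=n·a·x^(n-1)
Term by term: -6·x + 3

Answer: -6x + 3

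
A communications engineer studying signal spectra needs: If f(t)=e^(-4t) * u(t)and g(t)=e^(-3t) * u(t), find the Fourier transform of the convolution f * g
By the convolution theorem: F{f*g}=F(omega)*G(omega)
F(omega)=1/(4 + j*omega), G(omega)=1/(3 + j*omega)
F{f*g}=1/((4 + j*omega)(3 + j*omega))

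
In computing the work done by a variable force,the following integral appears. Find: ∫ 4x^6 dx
Using power rule: ∫ 4x^6 dx = 4/7 x^7+C = (4/7)x^7+C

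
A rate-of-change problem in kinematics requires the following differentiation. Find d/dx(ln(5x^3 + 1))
Chain rule: d/dx[ln(u)] = u'/u where u = 5x^3+1
u' = 15x^2

Answer: (15x^2)/(5x^3+1)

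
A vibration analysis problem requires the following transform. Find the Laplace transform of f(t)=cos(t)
L{cos(wt)} = s/(s²+w²)
L{cos(t)} = s/(s²+1)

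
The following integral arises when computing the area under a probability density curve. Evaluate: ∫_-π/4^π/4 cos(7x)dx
Antiderivative: sin(7x)/7
Evaluate at bounds: [sin(7·π/4)/7] - [sin(7·-π/4)/7]
=((-√2/2) - (√2/2))/7=-√2/7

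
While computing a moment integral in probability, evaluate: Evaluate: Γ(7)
Γ(n)=(n-1)! for positive integers
Γ(7)=6!=720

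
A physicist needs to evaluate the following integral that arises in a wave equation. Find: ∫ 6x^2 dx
Using power rule: ∫ 6x^2 dx=6/3 x^3+C=2x^3+C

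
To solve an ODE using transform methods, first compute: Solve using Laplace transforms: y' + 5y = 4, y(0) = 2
Take L of both sides: sY(s) - 2 + 5Y(s)=4/s
Y(s)(s + 5)=4/s + 2
Y(s)=4/(s(s + 5)) + 2/(s + 5)
Partial fractions: 4/(s(s + 5))=(4/5)/s - (4/5)/(s + 5)
So Y(s)=(4/5)/s + (6/5)/(s + 5)
Inverse transform (L^(-1){1/s}=1, L^(-1){1/(s + 5)}=e^(-5t)):

Answer: y(t)=4/5 + (6/5)·e^(-5t)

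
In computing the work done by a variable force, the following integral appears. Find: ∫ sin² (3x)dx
Using identity sin²(u)=(1 - cos(2u))/2:
∫ (1 - cos(6x))/2 dx=x/2 - sin(6x)/12 + C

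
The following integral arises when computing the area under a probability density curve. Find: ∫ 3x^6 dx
Using power rule: ∫ 3x^6 dx = 3/7 x^7+C = (3/7)x^7+C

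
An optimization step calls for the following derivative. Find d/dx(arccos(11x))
d/dx[arccos(u)] = -u'/√(1-u²), u = 11x, u' = 11

Answer: -11/√(1-121x²)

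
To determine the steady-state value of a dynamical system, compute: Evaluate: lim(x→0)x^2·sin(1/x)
Squeeze theorem: -|x^2| ≤ x^2·sin(1/x) ≤ |x^2|
Since x^2 → 0 as x → 0, by squeeze theorem the limit is 0

Answer: 0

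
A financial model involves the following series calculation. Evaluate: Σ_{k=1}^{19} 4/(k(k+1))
Partial fractions: 4/(k(k+1)) = 4/k - 4/(k+1)
Telescoping sum: 4(1-1/20) = 4·19/20

Answer: 19/5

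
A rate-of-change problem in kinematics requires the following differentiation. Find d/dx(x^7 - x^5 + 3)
Power rule: d/dx(ax^n)=n·a·x^(n-1)
Term by term: 7·x^6-5·x^4

Answer: 7x^6-5x^4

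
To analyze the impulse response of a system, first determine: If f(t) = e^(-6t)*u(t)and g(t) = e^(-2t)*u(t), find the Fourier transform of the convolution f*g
By the convolution theorem: F{f*g} = F(omega)*G(omega)
F(omega) = 1/(6 + j*omega), G(omega) = 1/(2 + j*omega)
F{f*g} = 1/((6 + j*omega)(2 + j*omega))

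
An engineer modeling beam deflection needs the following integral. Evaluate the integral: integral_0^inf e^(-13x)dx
integral_0^inf e^(-13x) dx=[-1/13*e^(-13x)]_0^inf
=0 - (-1/13)=1/13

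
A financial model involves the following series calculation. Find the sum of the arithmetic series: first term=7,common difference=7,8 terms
Last term: a_n = 7 + (8 - 1)·7 = 56
Sum = n(a_1 + a_n)/2 = 8(7 + 56)/2 = 252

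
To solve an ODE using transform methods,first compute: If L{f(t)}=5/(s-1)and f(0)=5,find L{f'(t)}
L{f'(t)} = s·F(s) - f(0) = 5s/(s-1)-5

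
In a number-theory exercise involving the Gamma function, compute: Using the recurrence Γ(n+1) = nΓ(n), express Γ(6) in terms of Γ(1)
Γ(6) = 5Γ(5) = 5·4Γ(4) = ... = 5!·Γ(1) = 120·Γ(1)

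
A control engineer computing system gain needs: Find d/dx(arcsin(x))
d/dx[arcsin(u)]=u'/√(1-u²), u=x, u'=1

Answer: 1/√(1-x²)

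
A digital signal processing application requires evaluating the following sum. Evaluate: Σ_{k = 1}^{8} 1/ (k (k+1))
Partial fractions: 1/(k(k + 1))=1/k - 1/(k + 1)
Telescoping sum: 1(1 - 1/9)=1·8/9

Answer: 8/9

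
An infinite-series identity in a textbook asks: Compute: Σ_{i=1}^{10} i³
Using formula: Σ i^3 = [n(n + 1)/2]² = [10·11/2]² = 3025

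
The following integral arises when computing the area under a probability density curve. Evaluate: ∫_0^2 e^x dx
Antiderivative: e^x
Evaluate: (e^2-1)

Answer: e^2-1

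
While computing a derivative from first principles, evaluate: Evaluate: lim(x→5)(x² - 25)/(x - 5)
Factor: (x² - 25)=(x-5)(x + 5)
Cancel (x-5): lim(x→5) (x + 5)=10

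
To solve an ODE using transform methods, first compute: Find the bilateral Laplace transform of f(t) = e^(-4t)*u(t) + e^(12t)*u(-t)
For e^(-4t)*u(t): L=1/(s + 4), Re(s) > -4
For e^(12t)*u(-t): L=-1/(s-12), Re(s) < 12
Combined: F(s)=1/(s + 4) - 1/(s-12), -4 < Re(s) < 12

Answer: 1/(s + 4) - 1/(s-12), ROC: -4 < Re(s) < 12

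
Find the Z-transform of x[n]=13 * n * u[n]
Z{n * u[n]} = z/(z-1)^2
By linearity: Z{13 * n * u[n]} = 13z/(z-1)^2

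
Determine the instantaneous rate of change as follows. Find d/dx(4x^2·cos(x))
Product rule: (fg)' = f'g+fg'
f = 4x^2, f' = 8x
g = cos(x), g' = -sin(x)

Answer: 8x·cos(x)-4x^2·sin(x)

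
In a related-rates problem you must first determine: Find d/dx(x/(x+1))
Quotient rule: (f/g)' = (f'g - fg')/g²
f = x, f' = 1
g = x + 1, g' = 1

Answer: (1·(x + 1) - x)/(x + 1)²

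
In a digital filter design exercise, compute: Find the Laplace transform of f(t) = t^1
L{t^n}=n!/s^(n+1)
L{t^1}=1!/s^2=1/s^2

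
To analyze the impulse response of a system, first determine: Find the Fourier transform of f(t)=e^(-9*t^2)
The Fourier transform of a Gaussian e^(-a * t^2) is sqrt(pi/a) * e^(-omega^2/(4a)).
With a=9: F(omega)=sqrt(pi)/3 * e^(-omega^2/36)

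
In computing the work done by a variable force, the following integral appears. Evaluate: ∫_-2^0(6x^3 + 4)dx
Step 1: Find antiderivative F(x)=(3/2)x^4+4x
Step 2: F(0) - F(-2)=0 - (16)=-16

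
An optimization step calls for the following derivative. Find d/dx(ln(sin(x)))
Chain rule: d/dx[ln(u)]=u'/u where u=sin(x)
u'=cos(x)

Answer: (cos(x))/(sin(x))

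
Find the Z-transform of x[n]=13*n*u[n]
Z{n * u[n]}=z/(z-1)^2
By linearity: Z{13 * n * u[n]}=13z/(z-1)^2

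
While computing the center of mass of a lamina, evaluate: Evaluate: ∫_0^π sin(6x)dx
Antiderivative: -cos(6x)/6
Evaluate at bounds: [-cos(6·π)/6] - [-cos(6·0)/6]
= (-(1)+(1))/6 = 0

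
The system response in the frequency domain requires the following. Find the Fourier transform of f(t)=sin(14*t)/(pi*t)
sin(W * t)/(pi * t)=(W/pi) * sinc(W * t/pi) is the impulse response of the ideal low-pass filter with cutoff W (here W=14).
Its Fourier transform is a rectangular function:
F(omega)=1 for |omega| < 14, 0 otherwise

Answer: rect(omega/28) [i.e., 1 for |omega| < 14, 0 otherwise]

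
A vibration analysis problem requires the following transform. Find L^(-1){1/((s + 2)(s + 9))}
Partial fractions: 1/((s + 2)(s + 9))=A/(s + 2) + B/(s + 9)
Cover-up: A=1/(s + 9)|_{s=-2}=1/7; B=1/(s + 2)|_{s=-9}=-1/7
L^(-1)=(1/7)e^(-2t) - (1/7)e^(-9t)

Answer: (1/7)(e^(-2t) - e^(-9t))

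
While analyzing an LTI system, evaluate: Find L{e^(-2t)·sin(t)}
First shifting: L{e^(at)f(t)} = F(s-a)
L{sin(t)} = 1/(s²+1)
Shift: 1/((s+2)²+1)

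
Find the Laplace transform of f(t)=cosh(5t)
L{cosh(at)} = s/(s²-a²)
L{cosh(5t)} = s/(s²-25)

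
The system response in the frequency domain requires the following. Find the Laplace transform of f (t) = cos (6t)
L{cos(wt)} = s/(s²+w²)
L{cos(6t)} = s/(s²+36)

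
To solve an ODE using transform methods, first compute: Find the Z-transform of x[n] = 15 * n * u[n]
Z{n*u[n]}=z/(z-1)^2
By linearity: Z{15*n*u[n]}=15z/(z-1)^2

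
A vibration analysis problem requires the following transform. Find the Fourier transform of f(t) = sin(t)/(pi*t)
sin(W * t)/(pi * t) = (W/pi) * sinc(W * t/pi) is the impulse response of the ideal low-pass filter with cutoff W (here W = 1).
Its Fourier transform is a rectangular function:
F(omega) = 1 for |omega| < 1, 0 otherwise

Answer: rect(omega/2) [i.e., 1 for |omega| < 1, 0 otherwise]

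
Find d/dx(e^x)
Chain rule: d/dx[e^u] = e^u · u' where u = x
u' = 1

Answer: 1·e^x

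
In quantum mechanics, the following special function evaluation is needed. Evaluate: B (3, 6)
B(x,y) = Γ(x)Γ(y)/Γ(x+y) = (x-1)!(y-1)!/(x+y-1)!
B(3,6) = 2!·5!/8! = 1/168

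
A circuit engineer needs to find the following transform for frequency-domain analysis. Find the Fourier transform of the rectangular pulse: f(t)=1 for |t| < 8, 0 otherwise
F(omega)=integral from -8 to 8 of e^(-j*omega*t) dt
=2*sin(8*omega)/omega=16*sinc(8*omega/pi)

Answer: 2*sin(8*omega)/omega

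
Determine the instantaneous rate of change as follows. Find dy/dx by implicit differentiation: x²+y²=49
Differentiate both sides: 2x + 2y·(dy/dx) = 0
Solve: dy/dx = -2x/(2y) = -x/y

Answer: dy/dx = -x/y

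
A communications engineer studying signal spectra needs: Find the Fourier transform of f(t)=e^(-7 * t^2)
The Fourier transform of a Gaussian e^(-a*t^2) is sqrt(pi/a)*e^(-omega^2/(4a)).
With a=7: F(omega)=sqrt(pi/7)*e^(-omega^2/28)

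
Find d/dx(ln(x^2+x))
Chain rule: d/dx[ln(u)] = u'/u where u = x^2+x
u' = 2x+1

Answer: (2x+1)/(x^2+x)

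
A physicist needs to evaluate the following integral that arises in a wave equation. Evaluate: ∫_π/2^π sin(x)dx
Antiderivative: -cos(x)
Evaluate at bounds: [-cos(1·π)/1] - [-cos(1·π/2)/1]
= (-(-1) + (0))/1 = 1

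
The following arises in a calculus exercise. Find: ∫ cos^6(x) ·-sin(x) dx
Let u=cos(x), du=-sin(x) dx
∫ u^6 du=u^7/7+C

Answer: cos^7(x)/7+C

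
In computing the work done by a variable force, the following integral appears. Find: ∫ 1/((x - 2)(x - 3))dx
Partial fractions: 1/((x-2)(x-3)) = A/(x-2) + B/(x-3)
A = -1, B = 1
∫ [-1· 1/(x-2) + 1· 1/(x-3)] dx
= (1)[ln|x-3| - ln|x-2|] + C

Answer: ln|(x-3)/(x-2)| + C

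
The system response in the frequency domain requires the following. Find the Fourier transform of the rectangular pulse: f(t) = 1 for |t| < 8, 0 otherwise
F(omega)=integral from -8 to 8 of e^(-j * omega * t) dt
=2 * sin(8 * omega)/omega=16 * sinc(8 * omega/pi)

Answer: 2 * sin(8 * omega)/omega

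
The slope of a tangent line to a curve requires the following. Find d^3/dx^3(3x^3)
Apply power rule 3 times:
d^1: 9x^2
d^2: 18x
d^3: 18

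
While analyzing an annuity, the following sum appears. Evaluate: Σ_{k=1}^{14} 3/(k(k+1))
Partial fractions: 3/(k(k+1))=3/k - 3/(k+1)
Telescoping sum: 3(1-1/15)=3·14/15

Answer: 14/5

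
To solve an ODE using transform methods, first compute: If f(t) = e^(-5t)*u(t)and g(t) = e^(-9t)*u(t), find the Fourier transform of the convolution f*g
By the convolution theorem: F{f * g}=F(omega) * G(omega)
F(omega)=1/(5 + j * omega), G(omega)=1/(9 + j * omega)
F{f * g}=1/((5 + j * omega)(9 + j * omega))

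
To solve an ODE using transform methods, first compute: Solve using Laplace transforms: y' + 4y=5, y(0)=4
Take L of both sides: sY(s) - 4 + 4Y(s)=5/s
Y(s)(s + 4)=5/s + 4
Y(s)=5/(s(s + 4)) + 4/(s + 4)
Partial fractions: 5/(s(s + 4))=(5/4)/s - (5/4)/(s + 4)
So Y(s)=(5/4)/s + (11/4)/(s + 4)
Inverse transform (L^(-1){1/s}=1, L^(-1){1/(s + 4)}=e^(-4t)):

Answer: y(t)=5/4 + (11/4)·e^(-4t)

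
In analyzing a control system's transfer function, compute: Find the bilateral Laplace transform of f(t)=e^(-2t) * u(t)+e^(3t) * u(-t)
For e^(-2t) * u(t): L=1/(s + 2), Re(s) > -2
For e^(3t) * u(-t): L=-1/(s-3), Re(s) < 3
Combined: F(s)=1/(s + 2) - 1/(s-3), -2 < Re(s) < 3

Answer: 1/(s + 2) - 1/(s-3), ROC: -2 < Re(s) < 3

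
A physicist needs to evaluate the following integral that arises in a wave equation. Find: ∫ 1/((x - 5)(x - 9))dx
Partial fractions: 1/((x-5)(x-9)) = A/(x-5)+B/(x-9)
A = -1/4, B = 1/4
∫ [-1/4· 1/(x-5)+1/4· 1/(x-9)] dx
= (1/4)[ln|x-9| - ln|x-5|]+C

Answer: (1/4)·ln|(x-9)/(x-5)|+C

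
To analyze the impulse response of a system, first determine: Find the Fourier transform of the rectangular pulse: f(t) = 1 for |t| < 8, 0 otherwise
F(omega) = integral from -8 to 8 of e^(-j * omega * t) dt
= 2 * sin(8 * omega)/omega = 16 * sinc(8 * omega/pi)

Answer: 2 * sin(8 * omega)/omega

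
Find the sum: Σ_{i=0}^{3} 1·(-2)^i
Geometric series: S=a(1 - r^n)/(1 - r)
a=1, r=-2, n=4
S=1(1 - 16)/3=-5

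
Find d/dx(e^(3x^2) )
Chain rule: d/dx[e^u]=e^u · u' where u=3x^2
u'=6x

Answer: 6x·e^(3x^2)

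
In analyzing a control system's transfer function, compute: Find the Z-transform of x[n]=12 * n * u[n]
Z{n * u[n]} = z/(z-1)^2
By linearity: Z{12 * n * u[n]} = 12z/(z-1)^2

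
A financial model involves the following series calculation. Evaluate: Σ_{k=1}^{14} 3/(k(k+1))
Partial fractions: 3/(k(k + 1)) = 3/k - 3/(k + 1)
Telescoping sum: 3(1 - 1/15) = 3·14/15

Answer: 14/5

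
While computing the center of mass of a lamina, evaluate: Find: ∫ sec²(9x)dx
Since d/dx[tan(9x)] = 9sec²(9x), integral = tan(9x)/9 + C

Answer: (1/9)tan(9x) + C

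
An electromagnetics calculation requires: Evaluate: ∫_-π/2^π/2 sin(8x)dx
Antiderivative: -cos(8x)/8
Evaluate at bounds: [-cos(8·π/2)/8] - [-cos(8·-π/2)/8]
=(-(1)+(1))/8=0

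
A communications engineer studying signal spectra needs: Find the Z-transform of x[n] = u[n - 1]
Using the time-shift property: Z{u[n-1]} = z^(-1)*z/(z-1)
= z^(0)/(z-1)

Answer: 1/(z-1)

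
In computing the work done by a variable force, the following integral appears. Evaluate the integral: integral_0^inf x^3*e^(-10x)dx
This is a Gamma integral. Substitute u=10x (du=10 dx):
integral_0^inf x^3*e^(-10x) dx=(1/10^4) integral_0^inf u^3*e^(-u) du
=Gamma(4)/10^4=3!/10^4=6/10000

Answer: 3/5000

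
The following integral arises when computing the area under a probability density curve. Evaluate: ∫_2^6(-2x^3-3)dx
Step 1: Find antiderivative F(x)=(-1/2)x^4 - 3x
Step 2: F(6) - F(2)=-666 - (-14)=-652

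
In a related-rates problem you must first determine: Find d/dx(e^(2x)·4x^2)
Product rule: (fg)'=f'g + fg'
f=e^(2x), f'=2·e^(2x)
g=4x^2, g'=8x

Answer: 8·e^(2x)·x^2 + 8·e^(2x)·x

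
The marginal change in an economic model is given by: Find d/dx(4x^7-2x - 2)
Power rule: d/dx(ax^n) = n·a·x^(n-1)
Term by term: 28·x^6-2

Answer: 28x^6-2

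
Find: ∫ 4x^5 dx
Using power rule: ∫ 4x^5 dx=4/6 x^6 + C=(2/3)x^6 + C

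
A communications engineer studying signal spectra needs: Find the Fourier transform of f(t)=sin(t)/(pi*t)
sin(W * t)/(pi * t)=(W/pi) * sinc(W * t/pi) is the impulse response of the ideal low-pass filter with cutoff W (here W=1).
Its Fourier transform is a rectangular function:
F(omega)=1 for |omega| < 1, 0 otherwise

Answer: rect(omega/2) [i.e., 1 for |omega| < 1, 0 otherwise]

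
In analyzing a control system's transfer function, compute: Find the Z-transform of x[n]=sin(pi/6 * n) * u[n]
Z{sin(w0 * n) * u[n]}=z * sin(w0)/(z^2 - 2z * cos(w0) + 1)
With w0=pi/6: X(z)=z * sin(pi/6)/(z^2 - 2z * cos(pi/6) + 1)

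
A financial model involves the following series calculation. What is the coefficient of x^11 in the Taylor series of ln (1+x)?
ln(1+x)=Σ (-1)^(n+1) x^n/n
Coefficient of x^11=(-1)^12/11=1/11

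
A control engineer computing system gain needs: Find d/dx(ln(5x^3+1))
Chain rule: d/dx[ln(u)] = u'/u where u = 5x^3 + 1
u' = 15x^2

Answer: (15x^2)/(5x^3 + 1)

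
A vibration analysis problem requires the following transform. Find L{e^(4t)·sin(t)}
First shifting: L{e^(at)f(t)} = F(s-a)
L{sin(t)} = 1/(s²+1)
Shift: 1/((s-4)²+1)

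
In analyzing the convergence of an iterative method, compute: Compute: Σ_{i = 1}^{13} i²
Using formula: Σ i^2=n(n+1)(2n+1)/6=13·14·27/6=819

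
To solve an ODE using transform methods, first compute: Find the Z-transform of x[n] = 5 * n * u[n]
Z{n * u[n]}=z/(z-1)^2
By linearity: Z{5 * n * u[n]}=5z/(z-1)^2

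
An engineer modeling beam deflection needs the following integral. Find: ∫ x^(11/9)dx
Power rule: ∫ x^(11/9) dx=x^(20/9)/(20/9) + C

Answer: (9/20)·x^(20/9) + C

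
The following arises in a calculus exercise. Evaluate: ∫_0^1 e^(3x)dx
Antiderivative: (1/3)e^(3x)
Evaluate: (1/3)(e^3-1)

Answer: (e^3-1)/3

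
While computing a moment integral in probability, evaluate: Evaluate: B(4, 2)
B(x,y) = Γ(x)Γ(y)/Γ(x + y) = (x-1)!(y-1)!/(x + y-1)!
B(4,2) = 3!·1!/5! = 1/20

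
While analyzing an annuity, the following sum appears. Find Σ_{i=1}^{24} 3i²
=3·n(n + 1)(2n + 1)/6=3·24·25·49/6=14700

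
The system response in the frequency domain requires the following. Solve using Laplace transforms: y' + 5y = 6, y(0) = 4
Take L of both sides: sY(s) - 4 + 5Y(s)=6/s
Y(s)(s + 5)=6/s + 4
Y(s)=6/(s(s + 5)) + 4/(s + 5)
Partial fractions: 6/(s(s + 5))=(6/5)/s - (6/5)/(s + 5)
So Y(s)=(6/5)/s + (14/5)/(s + 5)
Inverse transform (L^(-1){1/s}=1, L^(-1){1/(s + 5)}=e^(-5t)):

Answer: y(t)=6/5 + (14/5)·e^(-5t)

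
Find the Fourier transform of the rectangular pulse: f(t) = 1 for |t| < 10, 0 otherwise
F(omega)=integral from -10 to 10 of e^(-j*omega*t) dt
=2*sin(10*omega)/omega=20*sinc(10*omega/pi)

Answer: 2*sin(10*omega)/omega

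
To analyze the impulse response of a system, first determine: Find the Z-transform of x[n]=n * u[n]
Standard pair: Z{n * u[n]} = z/(z-1)^2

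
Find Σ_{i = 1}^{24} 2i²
=2·n(n+1)(2n+1)/6=2·24·25·49/6=9800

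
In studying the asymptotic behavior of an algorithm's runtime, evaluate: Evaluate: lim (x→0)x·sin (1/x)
Squeeze theorem: -|x| ≤ x·sin(1/x) ≤ |x|
Since x → 0 as x → 0, by squeeze theorem the limit is 0

Answer: 0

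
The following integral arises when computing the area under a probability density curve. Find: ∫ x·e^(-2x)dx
Integration by parts: u = x, dv = e^(-2x) dx
du = dx, v = e^(-2x)/(-2)
= x·e^(-2x)/(-2) - ∫ e^(-2x)/(-2) dx
= x·e^(-2x)/(-2) - e^(-2x)/4+C

Answer: e^(-2x)(x/(-2)-1/4)+C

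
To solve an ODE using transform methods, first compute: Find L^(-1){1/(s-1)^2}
L^(-1){1/(s-a)^n}=t^(n-1)·e^(at)/(n-1)!
Here a=1, n=2: t^1·e^(t)/1

Answer: t·e^(t)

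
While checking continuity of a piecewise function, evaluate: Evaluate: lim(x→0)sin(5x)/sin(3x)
sin(u) ≈ u for small u:
sin(5x)/sin(3x) ≈ 5x/(3x) = 5/3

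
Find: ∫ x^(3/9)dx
Power rule: ∫ x^(1/3) dx=x^(4/3)/(4/3)+C

Answer: (3/4)·x^(4/3)+C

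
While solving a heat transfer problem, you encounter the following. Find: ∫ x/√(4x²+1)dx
Let u = 4x² + 1, du = 8x dx
∫ (1/8)·u^(-1/2) du = √u/4 + C

Answer: √(4x² + 1)/4 + C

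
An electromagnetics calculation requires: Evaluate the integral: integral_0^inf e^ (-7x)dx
integral_0^inf e^(-7x) dx=[-1/7*e^(-7x)]_0^inf
=0 - (-1/7)=1/7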